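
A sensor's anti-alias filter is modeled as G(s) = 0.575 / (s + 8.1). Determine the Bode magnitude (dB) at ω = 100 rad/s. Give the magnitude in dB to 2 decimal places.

|j100 + 8.1| = √(100² + 8.1²) = 100.3
|G(j100)| = 0.575 / 100.3 = 0.0057312
20 log₁₀(0.0057312) = -44.835 dB

-44.84 dB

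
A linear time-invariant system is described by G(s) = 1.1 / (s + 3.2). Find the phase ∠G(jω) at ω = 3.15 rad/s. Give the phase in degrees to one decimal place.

-44.5°

∠(j3.15 + 3.2) = arctan(3.15/3.2) = 44.55°
∠G(j3.15) = −44.55° = -44.55°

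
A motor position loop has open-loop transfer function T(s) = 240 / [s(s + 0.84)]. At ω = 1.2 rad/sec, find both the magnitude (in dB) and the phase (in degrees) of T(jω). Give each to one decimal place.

|T| = 42.7 dB, ∠T = -145.0°

|j1.2 + 0.84| = √(1.2² + 0.84²) = 1.465
|j1.2| = 1.2
|T(j1.2)| = 240 / (1.465 × 1.2) = 136.54
20 log₁₀(136.54) = 42.71 dB
∠(j1.2 + 0.84) = arctan(1.2/0.84) = 55.01°
∠(j1.2) = 90.00°
∠T(j1.2) = − (55.01° + 90.00°) = -145.01°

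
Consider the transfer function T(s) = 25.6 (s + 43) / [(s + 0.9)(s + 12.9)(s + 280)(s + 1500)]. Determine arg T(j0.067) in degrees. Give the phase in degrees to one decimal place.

∠(j0.067 + 43) = arctan(0.067/43) = 0.09°
∠(j0.067 + 0.9) = arctan(0.067/0.9) = 4.26°
∠(j0.067 + 12.9) = arctan(0.067/12.9) = 0.30°
∠(j0.067 + 280) = arctan(0.067/280) = 0.01°
∠(j0.067 + 1500) = arctan(0.067/1500) = 0.00°
∠T(j0.067) = 0.09° − (4.26° + 0.30° + 0.01° + 0.00°) = -4.48°

-4.5°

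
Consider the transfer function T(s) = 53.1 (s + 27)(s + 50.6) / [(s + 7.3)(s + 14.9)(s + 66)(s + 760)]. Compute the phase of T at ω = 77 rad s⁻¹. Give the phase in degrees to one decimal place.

∠(j77 + 27) = arctan(77/27) = 70.68°
∠(j77 + 50.6) = arctan(77/50.6) = 56.69°
∠(j77 + 7.3) = arctan(77/7.3) = 84.58°
∠(j77 + 14.9) = arctan(77/14.9) = 79.05°
∠(j77 + 66) = arctan(77/66) = 49.40°
∠(j77 + 760) = arctan(77/760) = 5.79°
∠T(j77) = 70.68° + 56.69° − (84.58° + 79.05° + 49.40° + 5.79°) = -91.45°

-91.5°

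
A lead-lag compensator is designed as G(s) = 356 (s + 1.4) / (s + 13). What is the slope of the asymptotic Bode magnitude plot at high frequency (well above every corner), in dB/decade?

With 1 zero and 1 pole, the high-frequency asymptotic slope is 20 × (1 − 1) = 0 dB/decade.

0 dB/decade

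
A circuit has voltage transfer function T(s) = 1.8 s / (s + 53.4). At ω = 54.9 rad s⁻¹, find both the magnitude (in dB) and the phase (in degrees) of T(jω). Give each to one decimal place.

|T| = 2.2 dB, ∠T = 44.2 deg

|j54.9| = 54.9
|j54.9 + 53.4| = √(54.9² + 53.4²) = 76.59
|T(j54.9)| = 1.8 × 54.9 / 76.59 = 1.2903
20 log₁₀(1.2903) = 2.21 dB
∠(j54.9) = 90.00°
∠(j54.9 + 53.4) = arctan(54.9/53.4) = 45.79°
∠T(j54.9) = 90.00° − 45.79° = 44.21°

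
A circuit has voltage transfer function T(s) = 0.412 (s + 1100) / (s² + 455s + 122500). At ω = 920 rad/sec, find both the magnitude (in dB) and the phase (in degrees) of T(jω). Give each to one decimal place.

|T| = -63.0 dB, ∠T = -110.1°

|j920 + 1100| = √(920² + 1100²) = 1434
|(j920)² + 455(j920) + 122500| = |-7.239e+05 + j4.186e+05| = 8.362e+05
|T(j920)| = 0.412 × 1434 / 8.362e+05 = 0.00070653
20 log₁₀(0.00070653) = -63.02 dB
∠(j920 + 1100) = arctan(920/1100) = 39.91°
∠[(j920)² + 455(j920) + 122500] = ∠[-7.239e+05 + j4.186e+05] = 149.96°
∠T(j920) = 39.91° − 149.96° = -110.05°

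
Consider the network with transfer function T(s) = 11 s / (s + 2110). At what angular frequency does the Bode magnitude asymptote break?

2110 rad/sec

The single real pole at s = −2110 gives a corner at ω = 2110 rad/sec.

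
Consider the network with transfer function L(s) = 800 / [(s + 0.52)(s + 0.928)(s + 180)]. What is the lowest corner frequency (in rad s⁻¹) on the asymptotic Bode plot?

0.52 rad s⁻¹

Break frequencies occur at each pole and zero magnitude: 0.52 rad s⁻¹, 0.928 rad s⁻¹, 180 rad s⁻¹.
The lowest is 0.52 rad s⁻¹.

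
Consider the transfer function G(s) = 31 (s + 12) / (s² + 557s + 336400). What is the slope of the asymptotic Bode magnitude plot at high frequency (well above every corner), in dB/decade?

With 1 zero and 2 poles, the high-frequency asymptotic slope is 20 × (1 − 2) = -20 dB/decade.

-20 dB/decade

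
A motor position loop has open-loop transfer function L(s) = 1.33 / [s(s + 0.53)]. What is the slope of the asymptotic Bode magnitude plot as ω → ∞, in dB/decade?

-40 dB/decade

With 0 zeros and 2 poles, the high-frequency asymptotic slope is 20 × (0 − 2) = -40 dB/decade.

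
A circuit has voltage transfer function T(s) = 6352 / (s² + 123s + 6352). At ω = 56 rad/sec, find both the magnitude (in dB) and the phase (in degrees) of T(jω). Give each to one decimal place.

|(j56)² + 123(j56) + 6352| = |3216 + j6888| = 7602
|T(j56)| = 6352 / 7602 = 0.83559
20 log₁₀(0.83559) = -1.56 dB
∠[(j56)² + 123(j56) + 6352] = ∠[3216 + j6888] = 64.97°
∠T(j56) = −64.97° = -64.97°

|T| = -1.6 dB, ∠T = -65.0°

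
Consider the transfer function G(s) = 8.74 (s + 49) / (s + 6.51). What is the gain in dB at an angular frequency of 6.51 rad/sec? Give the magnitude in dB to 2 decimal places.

|j6.51 + 49| = √(6.51² + 49²) = 49.43
|j6.51 + 6.51| = √(6.51² + 6.51²) = 9.207
|G(j6.51)| = 8.74 × 49.43 / 9.207 = 46.926
20 log₁₀(46.926) = 33.428 dB

33.43 dB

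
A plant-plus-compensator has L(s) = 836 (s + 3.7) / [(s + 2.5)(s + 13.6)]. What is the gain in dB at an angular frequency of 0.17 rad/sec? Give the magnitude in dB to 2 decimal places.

39.17 dB

|j0.17 + 3.7| = √(0.17² + 3.7²) = 3.704
|j0.17 + 2.5| = √(0.17² + 2.5²) = 2.506
|j0.17 + 13.6| = √(0.17² + 13.6²) = 13.6
|L(j0.17)| = 836 × 3.704 / (2.506 × 13.6) = 90.856
20 log₁₀(90.856) = 39.167 dB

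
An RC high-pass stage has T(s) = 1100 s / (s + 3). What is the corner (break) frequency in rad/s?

3 rad/s

The single real pole at s = −3 gives a corner at ω = 3 rad/s.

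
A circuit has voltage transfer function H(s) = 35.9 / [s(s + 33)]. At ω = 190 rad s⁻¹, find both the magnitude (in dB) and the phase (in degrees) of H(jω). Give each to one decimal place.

|j190 + 33| = √(190² + 33²) = 192.8
|j190| = 190
|H(j190)| = 35.9 / (192.8 × 190) = 0.00097979
20 log₁₀(0.00097979) = -60.18 dB
∠(j190 + 33) = arctan(190/33) = 80.15°
∠(j190) = 90.00°
∠H(j190) = − (80.15° + 90.00°) = -170.15°

|H| = -60.2 dB, ∠H = -170.1°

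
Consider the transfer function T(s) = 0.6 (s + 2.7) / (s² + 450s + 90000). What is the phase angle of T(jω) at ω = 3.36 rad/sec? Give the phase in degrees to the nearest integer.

∠(j3.36 + 2.7) = arctan(3.36/2.7) = 51.22°
∠[(j3.36)² + 450(j3.36) + 90000] = ∠[89989 + j1512] = 0.96°
∠T(j3.36) = 51.22° − 0.96° = 50.25°

50 deg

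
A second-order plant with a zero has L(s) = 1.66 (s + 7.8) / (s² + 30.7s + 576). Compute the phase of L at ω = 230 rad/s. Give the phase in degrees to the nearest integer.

∠(j230 + 7.8) = arctan(230/7.8) = 88.06°
∠[(j230)² + 30.7(j230) + 576] = ∠[-52324 + j7061] = 172.31°
∠L(j230) = 88.06° − 172.31° = -84.26°

-84 deg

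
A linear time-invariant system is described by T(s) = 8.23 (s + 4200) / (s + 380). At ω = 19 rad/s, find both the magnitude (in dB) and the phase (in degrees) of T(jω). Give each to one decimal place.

|j19 + 4200| = √(19² + 4200²) = 4200
|j19 + 380| = √(19² + 380²) = 380.5
|T(j19)| = 8.23 × 4200 / 380.5 = 90.851
20 log₁₀(90.851) = 39.17 dB
∠(j19 + 4200) = arctan(19/4200) = 0.26°
∠(j19 + 380) = arctan(19/380) = 2.86°
∠T(j19) = 0.26° − 2.86° = -2.60°

|T| = 39.2 dB, ∠T = -2.6 deg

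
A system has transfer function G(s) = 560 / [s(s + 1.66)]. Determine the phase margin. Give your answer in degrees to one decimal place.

Gain crossover: |G(jω)| = 1 at ω ≈ 23.6 rad/s.
∠G(j23.6) = −90° − arctan(23.6/1.66) ≈ -175.98°
PM = 180° + (-175.98°) = 4.02°

4.0°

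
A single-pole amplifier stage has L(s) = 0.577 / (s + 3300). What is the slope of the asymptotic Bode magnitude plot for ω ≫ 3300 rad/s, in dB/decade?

With 0 zeros and 1 pole, the high-frequency asymptotic slope is 20 × (0 − 1) = -20 dB/decade.

-20 dB/decade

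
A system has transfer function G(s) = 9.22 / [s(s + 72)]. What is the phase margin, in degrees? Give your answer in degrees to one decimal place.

Gain crossover: |G(jω)| = 1 at ω ≈ 0.128 rad s⁻¹.
∠G(j0.128) = −90° − arctan(0.128/72) ≈ -90.10°
PM = 180° + (-90.10°) = 89.90°

89.9°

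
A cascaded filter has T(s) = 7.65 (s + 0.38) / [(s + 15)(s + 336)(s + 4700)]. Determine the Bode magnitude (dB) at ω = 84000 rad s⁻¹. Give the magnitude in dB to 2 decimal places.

-179.31 dB

|j84000 + 0.38| = √(84000² + 0.38²) = 8.4e+04
|j84000 + 15| = √(84000² + 15²) = 8.4e+04
|j84000 + 336| = √(84000² + 336²) = 8.4e+04
|j84000 + 4700| = √(84000² + 4700²) = 8.413e+04
|T(j84000)| = 7.65 × 8.4e+04 / (8.4e+04 × 8.4e+04 × 8.413e+04) = 1.0825e-09
20 log₁₀(1.0825e-09) = -179.312 dB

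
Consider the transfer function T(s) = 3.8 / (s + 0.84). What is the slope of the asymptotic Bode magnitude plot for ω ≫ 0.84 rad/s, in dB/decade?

-20 dB/decade

With 0 zeros and 1 pole, the high-frequency asymptotic slope is 20 × (0 − 1) = -20 dB/decade.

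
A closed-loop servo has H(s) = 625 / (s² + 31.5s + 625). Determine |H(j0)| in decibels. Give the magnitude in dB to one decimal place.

0.0 dB

H(0) = 625 / 625 = 1
20 log₁₀(1) = 0.00 dB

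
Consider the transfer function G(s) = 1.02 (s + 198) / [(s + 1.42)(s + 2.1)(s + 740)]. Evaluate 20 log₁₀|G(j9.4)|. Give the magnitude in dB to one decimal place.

|j9.4 + 198| = √(9.4² + 198²) = 198.2
|j9.4 + 1.42| = √(9.4² + 1.42²) = 9.507
|j9.4 + 2.1| = √(9.4² + 2.1²) = 9.632
|j9.4 + 740| = √(9.4² + 740²) = 740.1
|G(j9.4)| = 1.02 × 198.2 / (9.507 × 9.632 × 740.1) = 0.0029837
20 log₁₀(0.0029837) = -50.50 dB

-50.5 dB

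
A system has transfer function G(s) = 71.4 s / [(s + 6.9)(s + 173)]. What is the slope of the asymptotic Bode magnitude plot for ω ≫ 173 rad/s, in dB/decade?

-20 dB/decade

With 1 zero and 2 poles, the high-frequency asymptotic slope is 20 × (1 − 2) = -20 dB/decade.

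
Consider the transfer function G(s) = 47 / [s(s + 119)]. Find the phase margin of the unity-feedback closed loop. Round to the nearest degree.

90°

Gain crossover: |G(jω)| = 1 at ω ≈ 0.395 rad/s.
∠G(j0.395) = −90° − arctan(0.395/119) ≈ -90.19°
PM = 180° + (-90.19°) = 89.81°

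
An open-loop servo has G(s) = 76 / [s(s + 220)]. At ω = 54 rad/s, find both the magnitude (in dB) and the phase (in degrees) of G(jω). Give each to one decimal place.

|G| = -44.1 dB, ∠G = -103.8°

|j54 + 220| = √(54² + 220²) = 226.5
|j54| = 54
|G(j54)| = 76 / (226.5 × 54) = 0.0062129
20 log₁₀(0.0062129) = -44.13 dB
∠(j54 + 220) = arctan(54/220) = 13.79°
∠(j54) = 90.00°
∠G(j54) = − (13.79° + 90.00°) = -103.79°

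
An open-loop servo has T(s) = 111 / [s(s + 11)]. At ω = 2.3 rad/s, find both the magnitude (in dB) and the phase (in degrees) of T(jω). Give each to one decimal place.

|j2.3 + 11| = √(2.3² + 11²) = 11.24
|j2.3| = 2.3
|T(j2.3)| = 111 / (11.24 × 2.3) = 4.2945
20 log₁₀(4.2945) = 12.66 dB
∠(j2.3 + 11) = arctan(2.3/11) = 11.81°
∠(j2.3) = 90.00°
∠T(j2.3) = − (11.81° + 90.00°) = -101.81°

|T| = 12.7 dB, ∠T = -101.8°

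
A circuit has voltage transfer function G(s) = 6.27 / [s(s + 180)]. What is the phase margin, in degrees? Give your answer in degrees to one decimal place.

90.0°

Gain crossover: |G(jω)| = 1 at ω ≈ 0.0348 rad s⁻¹.
∠G(j0.0348) = −90° − arctan(0.0348/180) ≈ -90.01°
PM = 180° + (-90.01°) = 89.99°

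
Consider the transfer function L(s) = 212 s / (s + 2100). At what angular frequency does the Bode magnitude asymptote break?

The single real pole at s = −2100 gives a corner at ω = 2100 rad/s.

2100 rad/s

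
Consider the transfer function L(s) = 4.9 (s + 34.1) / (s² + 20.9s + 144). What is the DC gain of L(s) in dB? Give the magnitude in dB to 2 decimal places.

L(0) = 4.9 × 34.1 / 144 = 1.1603
20 log₁₀(1.1603) = 1.292 dB

1.29 dB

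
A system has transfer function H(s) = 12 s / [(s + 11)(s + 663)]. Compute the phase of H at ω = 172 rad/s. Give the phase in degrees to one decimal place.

∠(j172) = 90.00°
∠(j172 + 11) = arctan(172/11) = 86.34°
∠(j172 + 663) = arctan(172/663) = 14.54°
∠H(j172) = 90.00° − (86.34° + 14.54°) = -10.88°

-10.9°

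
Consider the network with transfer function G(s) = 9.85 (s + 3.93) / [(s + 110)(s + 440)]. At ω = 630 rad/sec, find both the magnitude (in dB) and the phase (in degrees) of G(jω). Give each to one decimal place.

|G| = -38.0 dB, ∠G = -45.5°

|j630 + 3.93| = √(630² + 3.93²) = 630
|j630 + 110| = √(630² + 110²) = 639.5
|j630 + 440| = √(630² + 440²) = 768.4
|G(j630)| = 9.85 × 630 / (639.5 × 768.4) = 0.012627
20 log₁₀(0.012627) = -37.97 dB
∠(j630 + 3.93) = arctan(630/3.93) = 89.64°
∠(j630 + 110) = arctan(630/110) = 80.10°
∠(j630 + 440) = arctan(630/440) = 55.07°
∠G(j630) = 89.64° − (80.10° + 55.07°) = -45.52°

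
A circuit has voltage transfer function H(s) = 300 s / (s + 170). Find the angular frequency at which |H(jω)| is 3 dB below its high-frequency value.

For a single-pole high-pass, the −3 dB point is at the pole: ω = 170 rad/s.

170 rad/s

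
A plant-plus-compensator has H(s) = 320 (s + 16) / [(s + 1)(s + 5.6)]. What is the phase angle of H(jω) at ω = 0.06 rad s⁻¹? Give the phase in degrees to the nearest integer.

-4 deg

∠(j0.06 + 16) = arctan(0.06/16) = 0.21°
∠(j0.06 + 1) = arctan(0.06/1) = 3.43°
∠(j0.06 + 5.6) = arctan(0.06/5.6) = 0.61°
∠H(j0.06) = 0.21° − (3.43° + 0.61°) = -3.83°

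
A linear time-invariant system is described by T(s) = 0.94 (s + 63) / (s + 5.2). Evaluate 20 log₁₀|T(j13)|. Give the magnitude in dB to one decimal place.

12.7 dB

|j13 + 63| = √(13² + 63²) = 64.33
|j13 + 5.2| = √(13² + 5.2²) = 14
|T(j13)| = 0.94 × 64.33 / 14 = 4.3187
20 log₁₀(4.3187) = 12.71 dB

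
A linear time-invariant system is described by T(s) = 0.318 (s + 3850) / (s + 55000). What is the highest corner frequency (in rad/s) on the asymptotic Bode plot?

Break frequencies occur at each pole and zero magnitude: 3850 rad/s, 55000 rad/s.
The highest is 55000 rad/s.

55000 rad/s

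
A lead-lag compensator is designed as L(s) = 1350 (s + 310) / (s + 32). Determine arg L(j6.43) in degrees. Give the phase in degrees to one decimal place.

-10.2 deg

∠(j6.43 + 310) = arctan(6.43/310) = 1.19°
∠(j6.43 + 32) = arctan(6.43/32) = 11.36°
∠L(j6.43) = 1.19° − 11.36° = -10.17°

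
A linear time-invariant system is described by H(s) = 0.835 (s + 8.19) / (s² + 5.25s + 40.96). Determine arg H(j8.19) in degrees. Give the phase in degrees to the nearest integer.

∠(j8.19 + 8.19) = arctan(8.19/8.19) = 45.00°
∠[(j8.19)² + 5.25(j8.19) + 40.96] = ∠[-26.116 + j42.997] = 121.27°
∠H(j8.19) = 45.00° − 121.27° = -76.27°

-76°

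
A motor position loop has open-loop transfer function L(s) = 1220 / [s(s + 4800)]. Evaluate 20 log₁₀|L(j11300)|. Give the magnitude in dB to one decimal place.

-101.1 dB

|j11300 + 4800| = √(11300² + 4800²) = 1.228e+04
|j11300| = 1.13e+04
|L(j11300)| = 1220 / (1.228e+04 × 1.13e+04) = 8.7939e-06
20 log₁₀(8.7939e-06) = -101.12 dB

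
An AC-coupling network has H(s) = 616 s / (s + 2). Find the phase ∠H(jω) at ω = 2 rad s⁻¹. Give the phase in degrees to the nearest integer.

∠(j2) = 90.00°
∠(j2 + 2) = arctan(2/2) = 45.00°
∠H(j2) = 90.00° − 45.00° = 45.00°

45°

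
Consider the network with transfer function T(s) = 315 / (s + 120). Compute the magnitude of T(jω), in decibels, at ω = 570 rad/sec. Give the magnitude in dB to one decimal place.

-5.3 dB

|j570 + 120| = √(570² + 120²) = 582.5
|T(j570)| = 315 / 582.5 = 0.54078
20 log₁₀(0.54078) = -5.34 dB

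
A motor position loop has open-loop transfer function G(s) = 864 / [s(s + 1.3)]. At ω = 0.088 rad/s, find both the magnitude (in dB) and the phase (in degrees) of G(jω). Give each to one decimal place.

|j0.088 + 1.3| = √(0.088² + 1.3²) = 1.303
|j0.088| = 0.088
|G(j0.088)| = 864 / (1.303 × 0.088) = 7535.2
20 log₁₀(7535.2) = 77.54 dB
∠(j0.088 + 1.3) = arctan(0.088/1.3) = 3.87°
∠(j0.088) = 90.00°
∠G(j0.088) = − (3.87° + 90.00°) = -93.87°

|G| = 77.5 dB, ∠G = -93.9 deg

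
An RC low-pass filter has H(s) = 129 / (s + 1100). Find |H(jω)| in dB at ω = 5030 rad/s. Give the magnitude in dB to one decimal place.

|j5030 + 1100| = √(5030² + 1100²) = 5149
|H(j5030)| = 129 / 5149 = 0.025054
20 log₁₀(0.025054) = -32.02 dB

-32.0 dB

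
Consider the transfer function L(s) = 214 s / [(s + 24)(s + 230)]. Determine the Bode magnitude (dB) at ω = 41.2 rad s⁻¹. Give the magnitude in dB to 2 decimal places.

-2.03 dB

|j41.2| = 41.2
|j41.2 + 24| = √(41.2² + 24²) = 47.68
|j41.2 + 230| = √(41.2² + 230²) = 233.7
|L(j41.2)| = 214 × 41.2 / (47.68 × 233.7) = 0.79138
20 log₁₀(0.79138) = -2.032 dB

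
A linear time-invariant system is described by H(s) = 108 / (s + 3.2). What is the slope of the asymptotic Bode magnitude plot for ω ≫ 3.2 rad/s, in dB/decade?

With 0 zeros and 1 pole, the high-frequency asymptotic slope is 20 × (0 − 1) = -20 dB/decade.

-20 dB/decade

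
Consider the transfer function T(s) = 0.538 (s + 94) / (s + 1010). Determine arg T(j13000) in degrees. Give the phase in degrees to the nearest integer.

4°

∠(j13000 + 94) = arctan(13000/94) = 89.59°
∠(j13000 + 1010) = arctan(13000/1010) = 85.56°
∠T(j13000) = 89.59° − 85.56° = 4.03°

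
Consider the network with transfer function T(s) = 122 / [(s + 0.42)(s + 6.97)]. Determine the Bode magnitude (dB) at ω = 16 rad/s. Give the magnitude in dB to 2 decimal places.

-7.20 dB

|j16 + 0.42| = √(16² + 0.42²) = 16.01
|j16 + 6.97| = √(16² + 6.97²) = 17.45
|T(j16)| = 122 / (16.01 × 17.45) = 0.43676
20 log₁₀(0.43676) = -7.195 dB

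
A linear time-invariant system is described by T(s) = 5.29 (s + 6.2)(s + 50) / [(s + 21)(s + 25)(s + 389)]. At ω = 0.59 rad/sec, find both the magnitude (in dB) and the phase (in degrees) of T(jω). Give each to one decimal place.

|T| = -41.9 dB, ∠T = 3.1 deg

|j0.59 + 6.2| = √(0.59² + 6.2²) = 6.228
|j0.59 + 50| = √(0.59² + 50²) = 50
|j0.59 + 21| = √(0.59² + 21²) = 21.01
|j0.59 + 25| = √(0.59² + 25²) = 25.01
|j0.59 + 389| = √(0.59² + 389²) = 389
|T(j0.59)| = 5.29 × 6.228 × 50 / (21.01 × 25.01 × 389) = 0.0080613
20 log₁₀(0.0080613) = -41.87 dB
∠(j0.59 + 6.2) = arctan(0.59/6.2) = 5.44°
∠(j0.59 + 50) = arctan(0.59/50) = 0.68°
∠(j0.59 + 21) = arctan(0.59/21) = 1.61°
∠(j0.59 + 25) = arctan(0.59/25) = 1.35°
∠(j0.59 + 389) = arctan(0.59/389) = 0.09°
∠T(j0.59) = 5.44° + 0.68° − (1.61° + 1.35° + 0.09°) = 3.06°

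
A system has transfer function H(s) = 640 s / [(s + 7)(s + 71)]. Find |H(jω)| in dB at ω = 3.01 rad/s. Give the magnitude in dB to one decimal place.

|j3.01| = 3.01
|j3.01 + 7| = √(3.01² + 7²) = 7.62
|j3.01 + 71| = √(3.01² + 71²) = 71.06
|H(j3.01)| = 640 × 3.01 / (7.62 × 71.06) = 3.5576
20 log₁₀(3.5576) = 11.02 dB

11.0 dB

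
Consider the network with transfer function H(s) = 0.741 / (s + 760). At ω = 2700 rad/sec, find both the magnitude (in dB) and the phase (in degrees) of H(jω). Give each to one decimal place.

|H| = -71.6 dB, ∠H = -74.3°

|j2700 + 760| = √(2700² + 760²) = 2805
|H(j2700)| = 0.741 / 2805 = 0.00026418
20 log₁₀(0.00026418) = -71.56 dB
∠(j2700 + 760) = arctan(2700/760) = 74.28°
∠H(j2700) = −74.28° = -74.28°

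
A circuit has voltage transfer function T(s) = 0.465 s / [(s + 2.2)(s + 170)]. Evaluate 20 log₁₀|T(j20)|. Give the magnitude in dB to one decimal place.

|j20| = 20
|j20 + 2.2| = √(20² + 2.2²) = 20.12
|j20 + 170| = √(20² + 170²) = 171.2
|T(j20)| = 0.465 × 20 / (20.12 × 171.2) = 0.0027003
20 log₁₀(0.0027003) = -51.37 dB

-51.4 dB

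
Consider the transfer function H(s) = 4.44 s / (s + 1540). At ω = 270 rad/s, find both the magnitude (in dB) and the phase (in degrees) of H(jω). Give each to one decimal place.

|H| = -2.3 dB, ∠H = 80.1°

|j270| = 270
|j270 + 1540| = √(270² + 1540²) = 1563
|H(j270)| = 4.44 × 270 / 1563 = 0.76675
20 log₁₀(0.76675) = -2.31 dB
∠(j270) = 90.00°
∠(j270 + 1540) = arctan(270/1540) = 9.94°
∠H(j270) = 90.00° − 9.94° = 80.06°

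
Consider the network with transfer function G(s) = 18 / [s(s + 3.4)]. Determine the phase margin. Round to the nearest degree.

Gain crossover: |G(jω)| = 1 at ω ≈ 3.62 rad/s.
∠G(j3.62) = −90° − arctan(3.62/3.4) ≈ -136.82°
PM = 180° + (-136.82°) = 43.18°

43°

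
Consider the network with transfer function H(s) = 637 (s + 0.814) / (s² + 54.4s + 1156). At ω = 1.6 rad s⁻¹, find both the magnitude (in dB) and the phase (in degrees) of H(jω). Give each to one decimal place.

|j1.6 + 0.814| = √(1.6² + 0.814²) = 1.795
|(j1.6)² + 54.4(j1.6) + 1156| = |1153.4 + j87.04| = 1157
|H(j1.6)| = 637 × 1.795 / 1157 = 0.98859
20 log₁₀(0.98859) = -0.10 dB
∠(j1.6 + 0.814) = arctan(1.6/0.814) = 63.04°
∠[(j1.6)² + 54.4(j1.6) + 1156] = ∠[1153.4 + j87.04] = 4.32°
∠H(j1.6) = 63.04° − 4.32° = 58.72°

|H| = -0.1 dB, ∠H = 58.7°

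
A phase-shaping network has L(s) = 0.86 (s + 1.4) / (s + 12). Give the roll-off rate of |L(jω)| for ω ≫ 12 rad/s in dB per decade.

With 1 zero and 1 pole, the high-frequency asymptotic slope is 20 × (1 − 1) = 0 dB/decade.

0 dB/decade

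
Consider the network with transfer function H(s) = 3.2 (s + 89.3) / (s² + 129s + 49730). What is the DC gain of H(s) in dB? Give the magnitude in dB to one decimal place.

H(0) = 3.2 × 89.3 / 49730 = 0.0057462
20 log₁₀(0.0057462) = -44.81 dB

-44.8 dB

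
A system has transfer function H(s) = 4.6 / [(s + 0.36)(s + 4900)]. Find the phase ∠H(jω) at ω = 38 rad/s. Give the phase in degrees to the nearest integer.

∠(j38 + 0.36) = arctan(38/0.36) = 89.46°
∠(j38 + 4900) = arctan(38/4900) = 0.44°
∠H(j38) = − (89.46° + 0.44°) = -89.90°

-90°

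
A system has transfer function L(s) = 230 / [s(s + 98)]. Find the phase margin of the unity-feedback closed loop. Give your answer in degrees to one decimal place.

88.6°

Gain crossover: |L(jω)| = 1 at ω ≈ 2.35 rad s⁻¹.
∠L(j2.35) = −90° − arctan(2.35/98) ≈ -91.37°
PM = 180° + (-91.37°) = 88.63°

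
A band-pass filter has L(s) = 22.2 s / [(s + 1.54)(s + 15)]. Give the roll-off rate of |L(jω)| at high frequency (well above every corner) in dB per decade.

With 1 zero and 2 poles, the high-frequency asymptotic slope is 20 × (1 − 2) = -20 dB/decade.

-20 dB/decade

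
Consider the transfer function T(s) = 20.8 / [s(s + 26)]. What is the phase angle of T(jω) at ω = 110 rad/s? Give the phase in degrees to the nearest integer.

-167°

∠(j110 + 26) = arctan(110/26) = 76.70°
∠(j110) = 90.00°
∠T(j110) = − (76.70° + 90.00°) = -166.70°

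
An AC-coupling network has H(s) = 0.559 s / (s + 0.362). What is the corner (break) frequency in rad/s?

0.362 rad/s

The single real pole at s = −0.362 gives a corner at ω = 0.362 rad/s.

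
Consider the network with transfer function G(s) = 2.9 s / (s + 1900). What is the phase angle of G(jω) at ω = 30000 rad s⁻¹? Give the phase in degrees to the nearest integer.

∠(j30000) = 90.00°
∠(j30000 + 1900) = arctan(30000/1900) = 86.38°
∠G(j30000) = 90.00° − 86.38° = 3.62°

4°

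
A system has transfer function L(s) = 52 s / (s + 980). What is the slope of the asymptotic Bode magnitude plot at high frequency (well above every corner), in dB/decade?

With 1 zero and 1 pole, the high-frequency asymptotic slope is 20 × (1 − 1) = 0 dB/decade.

0 dB/decade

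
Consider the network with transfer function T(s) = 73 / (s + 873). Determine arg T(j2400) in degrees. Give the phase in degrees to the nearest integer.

-70°

∠(j2400 + 873) = arctan(2400/873) = 70.01°
∠T(j2400) = −70.01° = -70.01°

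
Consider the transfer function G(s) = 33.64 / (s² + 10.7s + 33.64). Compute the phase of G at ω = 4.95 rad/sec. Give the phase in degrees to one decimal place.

∠[(j4.95)² + 10.7(j4.95) + 33.64] = ∠[9.1375 + j52.965] = 80.21°
∠G(j4.95) = −80.21° = -80.21°

-80.2°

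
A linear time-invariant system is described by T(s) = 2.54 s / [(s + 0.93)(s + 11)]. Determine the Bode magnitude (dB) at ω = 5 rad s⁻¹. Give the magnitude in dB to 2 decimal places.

|j5| = 5
|j5 + 0.93| = √(5² + 0.93²) = 5.086
|j5 + 11| = √(5² + 11²) = 12.08
|T(j5)| = 2.54 × 5 / (5.086 × 12.08) = 0.20667
20 log₁₀(0.20667) = -13.695 dB

-13.69 dB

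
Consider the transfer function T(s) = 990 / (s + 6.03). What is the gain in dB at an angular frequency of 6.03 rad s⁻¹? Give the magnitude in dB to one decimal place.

41.3 dB

|j6.03 + 6.03| = √(6.03² + 6.03²) = 8.528
|T(j6.03)| = 990 / 8.528 = 116.09
20 log₁₀(116.09) = 41.30 dB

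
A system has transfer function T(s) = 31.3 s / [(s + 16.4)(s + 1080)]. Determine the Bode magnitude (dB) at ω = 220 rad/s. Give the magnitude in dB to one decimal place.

|j220| = 220
|j220 + 16.4| = √(220² + 16.4²) = 220.6
|j220 + 1080| = √(220² + 1080²) = 1102
|T(j220)| = 31.3 × 220 / (220.6 × 1102) = 0.02832
20 log₁₀(0.02832) = -30.96 dB

-31.0 dB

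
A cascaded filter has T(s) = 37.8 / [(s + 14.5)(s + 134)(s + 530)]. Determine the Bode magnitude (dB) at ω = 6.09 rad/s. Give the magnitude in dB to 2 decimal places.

|j6.09 + 14.5| = √(6.09² + 14.5²) = 15.73
|j6.09 + 134| = √(6.09² + 134²) = 134.1
|j6.09 + 530| = √(6.09² + 530²) = 530
|T(j6.09)| = 37.8 / (15.73 × 134.1 × 530) = 3.3806e-05
20 log₁₀(3.3806e-05) = -89.420 dB

-89.42 dB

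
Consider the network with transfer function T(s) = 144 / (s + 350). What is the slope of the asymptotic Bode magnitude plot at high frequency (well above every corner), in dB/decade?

With 0 zeros and 1 pole, the high-frequency asymptotic slope is 20 × (0 − 1) = -20 dB/decade.

-20 dB/decade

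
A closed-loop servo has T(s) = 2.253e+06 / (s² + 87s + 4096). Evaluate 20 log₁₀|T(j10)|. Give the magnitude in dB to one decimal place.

|(j10)² + 87(j10) + 4096| = |3996 + j870| = 4090
|T(j10)| = 2.253e+06 / 4090 = 550.91
20 log₁₀(550.91) = 54.82 dB

54.8 dB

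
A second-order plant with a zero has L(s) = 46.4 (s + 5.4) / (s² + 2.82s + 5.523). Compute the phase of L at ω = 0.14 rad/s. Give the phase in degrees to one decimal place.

-2.6°

∠(j0.14 + 5.4) = arctan(0.14/5.4) = 1.49°
∠[(j0.14)² + 2.82(j0.14) + 5.523] = ∠[5.5034 + j0.3948] = 4.10°
∠L(j0.14) = 1.49° − 4.10° = -2.62°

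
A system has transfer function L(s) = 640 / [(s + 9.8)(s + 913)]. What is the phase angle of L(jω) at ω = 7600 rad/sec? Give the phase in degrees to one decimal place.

-173.1°

∠(j7600 + 9.8) = arctan(7600/9.8) = 89.93°
∠(j7600 + 913) = arctan(7600/913) = 83.15°
∠L(j7600) = − (89.93° + 83.15°) = -173.08°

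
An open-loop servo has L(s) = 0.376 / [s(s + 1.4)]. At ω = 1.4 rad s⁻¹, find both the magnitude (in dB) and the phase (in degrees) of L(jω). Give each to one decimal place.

|j1.4 + 1.4| = √(1.4² + 1.4²) = 1.98
|j1.4| = 1.4
|L(j1.4)| = 0.376 / (1.98 × 1.4) = 0.13565
20 log₁₀(0.13565) = -17.35 dB
∠(j1.4 + 1.4) = arctan(1.4/1.4) = 45.00°
∠(j1.4) = 90.00°
∠L(j1.4) = − (45.00° + 90.00°) = -135.00°

|L| = -17.4 dB, ∠L = -135.0 deg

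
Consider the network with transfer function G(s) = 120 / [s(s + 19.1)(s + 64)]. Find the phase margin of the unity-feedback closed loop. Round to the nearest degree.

Gain crossover: |G(jω)| = 1 at ω ≈ 0.0982 rad/s.
∠G(j0.0982) = −90° − arctan(0.0982/19.1) − arctan(0.0982/64) ≈ -90.38°
PM = 180° + (-90.38°) = 89.62°

90°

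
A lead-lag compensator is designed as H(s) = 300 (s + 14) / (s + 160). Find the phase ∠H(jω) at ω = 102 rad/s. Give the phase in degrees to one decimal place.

∠(j102 + 14) = arctan(102/14) = 82.18°
∠(j102 + 160) = arctan(102/160) = 32.52°
∠H(j102) = 82.18° − 32.52° = 49.67°

49.7°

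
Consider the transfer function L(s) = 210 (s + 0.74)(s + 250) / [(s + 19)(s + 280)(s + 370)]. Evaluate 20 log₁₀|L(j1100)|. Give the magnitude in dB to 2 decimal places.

|j1100 + 0.74| = √(1100² + 0.74²) = 1100
|j1100 + 250| = √(1100² + 250²) = 1128
|j1100 + 19| = √(1100² + 19²) = 1100
|j1100 + 280| = √(1100² + 280²) = 1135
|j1100 + 370| = √(1100² + 370²) = 1161
|L(j1100)| = 210 × 1100 × 1128 / (1100 × 1135 × 1161) = 0.1798
20 log₁₀(0.1798) = -14.904 dB

-14.90 dB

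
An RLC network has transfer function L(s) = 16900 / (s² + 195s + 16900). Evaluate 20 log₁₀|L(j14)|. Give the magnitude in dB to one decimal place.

|(j14)² + 195(j14) + 16900| = |16704 + j2730| = 1.693e+04
|L(j14)| = 16900 / 1.693e+04 = 0.99849
20 log₁₀(0.99849) = -0.01 dB

-0.0 dB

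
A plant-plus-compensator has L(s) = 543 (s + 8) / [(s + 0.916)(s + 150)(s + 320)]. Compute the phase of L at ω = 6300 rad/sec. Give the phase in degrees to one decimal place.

-175.8°

∠(j6300 + 8) = arctan(6300/8) = 89.93°
∠(j6300 + 0.916) = arctan(6300/0.916) = 89.99°
∠(j6300 + 150) = arctan(6300/150) = 88.64°
∠(j6300 + 320) = arctan(6300/320) = 87.09°
∠L(j6300) = 89.93° − (89.99° + 88.64° + 87.09°) = -175.79°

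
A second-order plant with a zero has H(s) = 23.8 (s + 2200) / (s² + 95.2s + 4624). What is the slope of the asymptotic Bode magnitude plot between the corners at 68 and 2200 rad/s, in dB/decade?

-40 dB/decade

In this band the factors already past their corner are: complex pole pair at ωₙ ≈ 68; net slope = -40 dB/decade.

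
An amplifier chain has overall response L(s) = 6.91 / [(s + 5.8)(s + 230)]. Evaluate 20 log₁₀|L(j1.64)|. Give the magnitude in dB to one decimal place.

|j1.64 + 5.8| = √(1.64² + 5.8²) = 6.027
|j1.64 + 230| = √(1.64² + 230²) = 230
|L(j1.64)| = 6.91 / (6.027 × 230) = 0.0049844
20 log₁₀(0.0049844) = -46.05 dB

-46.0 dB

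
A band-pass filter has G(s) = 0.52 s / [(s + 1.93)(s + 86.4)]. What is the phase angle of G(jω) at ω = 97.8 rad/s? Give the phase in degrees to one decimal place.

-47.4°

∠(j97.8) = 90.00°
∠(j97.8 + 1.93) = arctan(97.8/1.93) = 88.87°
∠(j97.8 + 86.4) = arctan(97.8/86.4) = 48.54°
∠G(j97.8) = 90.00° − (88.87° + 48.54°) = -47.41°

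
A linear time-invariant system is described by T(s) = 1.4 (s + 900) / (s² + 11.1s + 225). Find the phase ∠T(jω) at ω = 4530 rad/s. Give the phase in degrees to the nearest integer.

∠(j4530 + 900) = arctan(4530/900) = 78.76°
∠[(j4530)² + 11.1(j4530) + 225] = ∠[-2.0521e+07 + j50283] = 179.86°
∠T(j4530) = 78.76° − 179.86° = -101.10°

-101°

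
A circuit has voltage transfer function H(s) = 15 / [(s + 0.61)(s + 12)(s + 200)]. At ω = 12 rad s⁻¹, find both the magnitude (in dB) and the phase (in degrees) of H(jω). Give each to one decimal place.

|j12 + 0.61| = √(12² + 0.61²) = 12.02
|j12 + 12| = √(12² + 12²) = 16.97
|j12 + 200| = √(12² + 200²) = 200.4
|H(j12)| = 15 / (12.02 × 16.97 × 200.4) = 0.00036715
20 log₁₀(0.00036715) = -68.70 dB
∠(j12 + 0.61) = arctan(12/0.61) = 87.09°
∠(j12 + 12) = arctan(12/12) = 45.00°
∠(j12 + 200) = arctan(12/200) = 3.43°
∠H(j12) = − (87.09° + 45.00° + 3.43°) = -135.52°

|H| = -68.7 dB, ∠H = -135.5°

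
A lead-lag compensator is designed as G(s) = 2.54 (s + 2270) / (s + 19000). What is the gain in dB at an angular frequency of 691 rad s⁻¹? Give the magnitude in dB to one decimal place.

|j691 + 2270| = √(691² + 2270²) = 2373
|j691 + 19000| = √(691² + 19000²) = 1.901e+04
|G(j691)| = 2.54 × 2373 / 1.901e+04 = 0.317
20 log₁₀(0.317) = -9.98 dB

-10.0 dB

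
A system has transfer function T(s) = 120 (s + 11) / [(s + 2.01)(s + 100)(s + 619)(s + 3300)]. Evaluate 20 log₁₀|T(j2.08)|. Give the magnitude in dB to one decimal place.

|j2.08 + 11| = √(2.08² + 11²) = 11.19
|j2.08 + 2.01| = √(2.08² + 2.01²) = 2.892
|j2.08 + 100| = √(2.08² + 100²) = 100
|j2.08 + 619| = √(2.08² + 619²) = 619
|j2.08 + 3300| = √(2.08² + 3300²) = 3300
|T(j2.08)| = 120 × 11.19 / (2.892 × 100 × 619 × 3300) = 2.2732e-06
20 log₁₀(2.2732e-06) = -112.87 dB

-112.9 dB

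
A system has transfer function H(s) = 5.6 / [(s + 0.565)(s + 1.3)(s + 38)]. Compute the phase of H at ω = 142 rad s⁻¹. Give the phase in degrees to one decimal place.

-254.3 deg

∠(j142 + 0.565) = arctan(142/0.565) = 89.77°
∠(j142 + 1.3) = arctan(142/1.3) = 89.48°
∠(j142 + 38) = arctan(142/38) = 75.02°
∠H(j142) = − (89.77° + 89.48° + 75.02°) = -254.27°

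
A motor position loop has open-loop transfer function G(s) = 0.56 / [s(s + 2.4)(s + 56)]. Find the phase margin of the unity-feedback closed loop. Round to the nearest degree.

Gain crossover: |G(jω)| = 1 at ω ≈ 0.00417 rad s⁻¹.
∠G(j0.00417) = −90° − arctan(0.00417/2.4) − arctan(0.00417/56) ≈ -90.10°
PM = 180° + (-90.10°) = 89.90°

90°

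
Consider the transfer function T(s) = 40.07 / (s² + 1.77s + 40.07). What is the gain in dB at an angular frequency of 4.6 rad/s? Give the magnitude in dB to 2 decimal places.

|(j4.6)² + 1.77(j4.6) + 40.07| = |18.91 + j8.142| = 20.59
|T(j4.6)| = 40.07 / 20.59 = 1.9462
20 log₁₀(1.9462) = 5.784 dB

5.78 dB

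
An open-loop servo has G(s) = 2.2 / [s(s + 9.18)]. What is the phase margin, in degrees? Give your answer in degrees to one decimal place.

88.5 deg

Gain crossover: |G(jω)| = 1 at ω ≈ 0.24 rad/s.
∠G(j0.24) = −90° − arctan(0.24/9.18) ≈ -91.49°
PM = 180° + (-91.49°) = 88.51°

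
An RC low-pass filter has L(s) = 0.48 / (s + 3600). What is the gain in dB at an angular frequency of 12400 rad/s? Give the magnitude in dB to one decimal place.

|j12400 + 3600| = √(12400² + 3600²) = 1.291e+04
|L(j12400)| = 0.48 / 1.291e+04 = 3.7175e-05
20 log₁₀(3.7175e-05) = -88.60 dB

-88.6 dB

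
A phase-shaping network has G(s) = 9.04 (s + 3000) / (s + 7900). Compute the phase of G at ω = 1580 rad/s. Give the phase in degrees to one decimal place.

16.5°

∠(j1580 + 3000) = arctan(1580/3000) = 27.77°
∠(j1580 + 7900) = arctan(1580/7900) = 11.31°
∠G(j1580) = 27.77° − 11.31° = 16.46°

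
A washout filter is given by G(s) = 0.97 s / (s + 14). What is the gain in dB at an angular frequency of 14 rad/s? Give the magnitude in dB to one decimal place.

|j14| = 14
|j14 + 14| = √(14² + 14²) = 19.8
|G(j14)| = 0.97 × 14 / 19.8 = 0.68589
20 log₁₀(0.68589) = -3.27 dB

-3.3 dB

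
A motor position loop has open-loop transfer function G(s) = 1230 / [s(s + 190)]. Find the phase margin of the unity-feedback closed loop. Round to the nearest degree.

Gain crossover: |G(jω)| = 1 at ω ≈ 6.47 rad/sec.
∠G(j6.47) = −90° − arctan(6.47/190) ≈ -91.95°
PM = 180° + (-91.95°) = 88.05°

88°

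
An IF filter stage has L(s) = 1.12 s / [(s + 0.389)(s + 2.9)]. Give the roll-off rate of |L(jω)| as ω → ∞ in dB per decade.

-20 dB/decade

With 1 zero and 2 poles, the high-frequency asymptotic slope is 20 × (1 − 2) = -20 dB/decade.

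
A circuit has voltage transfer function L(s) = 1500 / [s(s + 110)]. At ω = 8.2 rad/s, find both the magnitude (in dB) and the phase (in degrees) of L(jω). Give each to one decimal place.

|j8.2 + 110| = √(8.2² + 110²) = 110.3
|j8.2| = 8.2
|L(j8.2)| = 1500 / (110.3 × 8.2) = 1.6584
20 log₁₀(1.6584) = 4.39 dB
∠(j8.2 + 110) = arctan(8.2/110) = 4.26°
∠(j8.2) = 90.00°
∠L(j8.2) = − (4.26° + 90.00°) = -94.26°

|L| = 4.4 dB, ∠L = -94.3°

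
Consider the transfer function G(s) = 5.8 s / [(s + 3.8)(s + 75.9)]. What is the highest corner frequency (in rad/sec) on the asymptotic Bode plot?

Break frequencies occur at each pole and zero magnitude: 3.8 rad/sec, 75.9 rad/sec.
The highest is 75.9 rad/sec.

75.9 rad/sec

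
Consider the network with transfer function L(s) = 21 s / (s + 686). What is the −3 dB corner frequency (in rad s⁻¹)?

For a single-pole high-pass, the −3 dB point is at the pole: ω = 686 rad s⁻¹.

686 rad s⁻¹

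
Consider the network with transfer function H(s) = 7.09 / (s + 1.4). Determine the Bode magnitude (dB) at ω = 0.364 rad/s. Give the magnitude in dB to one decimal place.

|j0.364 + 1.4| = √(0.364² + 1.4²) = 1.447
|H(j0.364)| = 7.09 / 1.447 = 4.9013
20 log₁₀(4.9013) = 13.81 dB

13.8 dB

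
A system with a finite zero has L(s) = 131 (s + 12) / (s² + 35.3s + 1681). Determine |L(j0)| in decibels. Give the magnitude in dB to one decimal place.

L(0) = 131 × 12 / 1681 = 0.93516
20 log₁₀(0.93516) = -0.58 dB

-0.6 dB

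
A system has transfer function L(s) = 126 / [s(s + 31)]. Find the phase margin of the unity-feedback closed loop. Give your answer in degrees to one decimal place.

Gain crossover: |L(jω)| = 1 at ω ≈ 4.03 rad/s.
∠L(j4.03) = −90° − arctan(4.03/31) ≈ -97.41°
PM = 180° + (-97.41°) = 82.59°

82.6°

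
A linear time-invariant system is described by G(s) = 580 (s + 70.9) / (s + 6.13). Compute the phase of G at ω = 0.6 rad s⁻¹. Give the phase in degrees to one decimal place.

∠(j0.6 + 70.9) = arctan(0.6/70.9) = 0.48°
∠(j0.6 + 6.13) = arctan(0.6/6.13) = 5.59°
∠G(j0.6) = 0.48° − 5.59° = -5.11°

-5.1°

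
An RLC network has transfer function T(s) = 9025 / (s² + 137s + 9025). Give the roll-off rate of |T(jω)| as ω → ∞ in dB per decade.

-40 dB/decade

With 0 zeros and 2 poles, the high-frequency asymptotic slope is 20 × (0 − 2) = -40 dB/decade.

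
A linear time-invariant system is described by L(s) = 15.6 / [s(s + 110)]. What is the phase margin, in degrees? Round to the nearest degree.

Gain crossover: |L(jω)| = 1 at ω ≈ 0.142 rad/s.
∠L(j0.142) = −90° − arctan(0.142/110) ≈ -90.07°
PM = 180° + (-90.07°) = 89.93°

90°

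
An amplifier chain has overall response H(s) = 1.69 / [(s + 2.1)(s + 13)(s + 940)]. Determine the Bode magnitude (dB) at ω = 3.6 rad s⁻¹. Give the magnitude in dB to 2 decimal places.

|j3.6 + 2.1| = √(3.6² + 2.1²) = 4.168
|j3.6 + 13| = √(3.6² + 13²) = 13.49
|j3.6 + 940| = √(3.6² + 940²) = 940
|H(j3.6)| = 1.69 / (4.168 × 13.49 × 940) = 3.1979e-05
20 log₁₀(3.1979e-05) = -89.903 dB

-89.90 dB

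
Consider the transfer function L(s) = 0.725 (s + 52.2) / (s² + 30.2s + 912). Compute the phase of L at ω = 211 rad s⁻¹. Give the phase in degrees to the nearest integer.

-96°

∠(j211 + 52.2) = arctan(211/52.2) = 76.10°
∠[(j211)² + 30.2(j211) + 912] = ∠[-43609 + j6372.2] = 171.69°
∠L(j211) = 76.10° − 171.69° = -95.58°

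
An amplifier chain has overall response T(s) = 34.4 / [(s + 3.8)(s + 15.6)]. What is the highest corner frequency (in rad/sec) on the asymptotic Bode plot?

15.6 rad/sec

Break frequencies occur at each pole and zero magnitude: 3.8 rad/sec, 15.6 rad/sec.
The highest is 15.6 rad/sec.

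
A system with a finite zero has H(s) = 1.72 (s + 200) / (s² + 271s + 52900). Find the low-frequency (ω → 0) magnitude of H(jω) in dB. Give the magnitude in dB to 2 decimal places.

H(0) = 1.72 × 200 / 52900 = 0.0065028
20 log₁₀(0.0065028) = -43.738 dB

-43.74 dB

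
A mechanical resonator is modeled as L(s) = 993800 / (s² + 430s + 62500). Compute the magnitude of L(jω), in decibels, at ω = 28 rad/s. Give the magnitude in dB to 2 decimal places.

23.98 dB

|(j28)² + 430(j28) + 62500| = |61716 + j12040| = 6.288e+04
|L(j28)| = 993800 / 6.288e+04 = 15.805
20 log₁₀(15.805) = 23.976 dB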